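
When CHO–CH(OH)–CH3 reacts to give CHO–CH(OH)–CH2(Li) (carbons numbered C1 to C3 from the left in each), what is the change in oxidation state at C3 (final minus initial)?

Before: C3 has 1 bond to C, 3 bonds to H → oxidation state -3.
After: C3 has 1 bond to C, 2 bonds to H, 1 bond to Li → oxidation state -3.
Δ = -3 − (-3) = 0, so no net redox change at C3.

0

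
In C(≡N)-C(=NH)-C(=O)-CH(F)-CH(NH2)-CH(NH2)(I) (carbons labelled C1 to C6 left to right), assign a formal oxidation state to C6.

Each bond to a more electronegative atom (O, N, halogen) counts +1, each bond to a less electronegative atom (H, metal, B, Si) counts −1, and each C–C bond counts 0.
C6 has one bond to C (0), one bond to N (+1), one bond to I (+1), one bond to H (-1).
Oxidation state = 0 + 1 + 1 − 1 = +1.

+1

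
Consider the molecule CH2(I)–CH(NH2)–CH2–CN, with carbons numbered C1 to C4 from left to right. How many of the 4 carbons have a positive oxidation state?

1

Tallying each carbon's bonds:
C1: 1C, 2H, 1I → 0 − 2 + 1 = -1
C2: 2C, 1H, 1N → 0 − 1 + 1 = 0
C3: 2C, 2H → 0 − 2 = -2
C4: 1C, 3N → 0 + 3 = +3
1 carbon (C4) meets the condition.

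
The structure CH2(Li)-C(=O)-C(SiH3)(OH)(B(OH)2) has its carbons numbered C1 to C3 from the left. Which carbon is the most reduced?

C1

Assign +1 per bond to O/N/halogen, −1 per bond to H or an electropositive element, and 0 per bond to carbon. Tallying each carbon:
C1: 1C, 2H, 1Li → 0 − 2 − 1 = -3
C2: 2C, 2O → 0 + 2 = +2
C3: 1C, 1O, 1B, 1Si → 0 + 1 − 1 − 1 = -1
The most reduced carbon is C1 at -3.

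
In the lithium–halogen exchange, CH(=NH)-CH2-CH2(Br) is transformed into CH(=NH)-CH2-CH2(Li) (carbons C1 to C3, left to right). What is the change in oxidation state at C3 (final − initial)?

-2

Before: C3 has 1 bond to C, 2 bonds to H, 1 bond to Br → oxidation state -1.
After: C3 has 1 bond to C, 2 bonds to H, 1 bond to Li → oxidation state -3.
Δ = -3 − (-1) = -2, so this is a reduction at C3.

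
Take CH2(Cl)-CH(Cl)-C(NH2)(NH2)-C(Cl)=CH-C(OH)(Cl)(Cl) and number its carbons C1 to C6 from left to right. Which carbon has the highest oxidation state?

C6

Bonds to more-electronegative neighbours contribute +1 each, bonds to H or metals contribute −1 each, and C–C bonds contribute 0. Tallying each carbon:
C1: 1C, 2H, 1Cl → 0 − 2 + 1 = -1
C2: 2C, 1H, 1Cl → 0 − 1 + 1 = 0
C3: 2C, 2N → 0 + 2 = +2
C4: 3C, 1Cl → 0 + 1 = +1
C5: 3C, 1H → 0 − 1 = -1
C6: 1C, 1O, 2Cl → 0 + 1 + 2 = +3
The most oxidised carbon is C6 at +3.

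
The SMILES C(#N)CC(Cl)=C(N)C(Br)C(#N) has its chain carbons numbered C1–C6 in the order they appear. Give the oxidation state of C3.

C3 has one bond to C (0), a double bond to C (2×0 = 0), one bond to Cl (+1).
Oxidation state = 0 + 0 + 1 = +1.

+1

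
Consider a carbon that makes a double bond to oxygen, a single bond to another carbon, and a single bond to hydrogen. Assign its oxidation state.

Count +1 for every bond to an atom more electronegative than carbon and −1 for every bond to one less electronegative; C–C bonds are 0.
The carbon has one bond to C (0), one bond to H (-1), a double bond to O (2×+1 = +2).
Oxidation state = 0 − 1 + 2 = +1.

+1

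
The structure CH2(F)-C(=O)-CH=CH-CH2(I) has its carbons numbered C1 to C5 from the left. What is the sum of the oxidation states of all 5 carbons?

-2

Tallying each carbon's bonds:
C1: 1C, 2H, 1F → 0 − 2 + 1 = -1
C2: 2C, 2O → 0 + 2 = +2
C3: 3C, 1H → 0 − 1 = -1
C4: 3C, 1H → 0 − 1 = -1
C5: 1C, 2H, 1I → 0 − 2 + 1 = -1
Sum = -1 + 2 − 1 − 1 − 1 = -2.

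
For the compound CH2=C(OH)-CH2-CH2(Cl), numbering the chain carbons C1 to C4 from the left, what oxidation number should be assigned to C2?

+1

C2 has a double bond to C (2×0 = 0), one bond to C (0), one bond to O (+1).
Oxidation state = 0 + 0 + 1 = +1.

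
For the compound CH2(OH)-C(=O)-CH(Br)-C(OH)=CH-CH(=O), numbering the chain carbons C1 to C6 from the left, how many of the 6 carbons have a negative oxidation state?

Tallying each carbon's bonds:
C1: 1C, 2H, 1O → 0 − 2 + 1 = -1
C2: 2C, 2O → 0 + 2 = +2
C3: 2C, 1H, 1Br → 0 − 1 + 1 = 0
C4: 3C, 1O → 0 + 1 = +1
C5: 3C, 1H → 0 − 1 = -1
C6: 1C, 1H, 2O → 0 − 1 + 2 = +1
2 carbons (C1, C5) meet the condition.

2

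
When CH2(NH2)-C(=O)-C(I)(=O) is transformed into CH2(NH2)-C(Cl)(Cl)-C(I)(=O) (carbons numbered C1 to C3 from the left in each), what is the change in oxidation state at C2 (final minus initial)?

0

Before: C2 has 2 bonds to C, 2 bonds to O → oxidation state +2.
After: C2 has 2 bonds to C, 2 bonds to Cl → oxidation state +2.
Δ = +2 − (+2) = 0, so no net redox change at C2.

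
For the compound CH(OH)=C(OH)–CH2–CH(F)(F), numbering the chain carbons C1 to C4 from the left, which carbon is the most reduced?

Bonds to more-electronegative neighbours contribute +1 each, bonds to H or metals contribute −1 each, and C–C bonds contribute 0. Tallying each carbon:
C1: 2C, 1H, 1O → 0 − 1 + 1 = 0
C2: 3C, 1O → 0 + 1 = +1
C3: 2C, 2H → 0 − 2 = -2
C4: 1C, 1H, 2F → 0 − 1 + 2 = +1
The most reduced carbon is C3 at -2.

C3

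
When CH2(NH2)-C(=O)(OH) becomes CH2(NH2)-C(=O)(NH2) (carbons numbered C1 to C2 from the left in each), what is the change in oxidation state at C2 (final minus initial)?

Before: C2 has 1 bond to C, 3 bonds to O → oxidation state +3.
After: C2 has 1 bond to C, 2 bonds to O, 1 bond to N → oxidation state +3.
Δ = +3 − (+3) = 0, so no net redox change at C2.

0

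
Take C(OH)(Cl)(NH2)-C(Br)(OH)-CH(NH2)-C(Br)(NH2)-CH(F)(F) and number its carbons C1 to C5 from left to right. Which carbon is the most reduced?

C3

Tallying each carbon's bonds:
C1: 1C, 1O, 1N, 1Cl → 0 + 1 + 1 + 1 = +3
C2: 2C, 1O, 1Br → 0 + 1 + 1 = +2
C3: 2C, 1H, 1N → 0 − 1 + 1 = 0
C4: 2C, 1N, 1Br → 0 + 1 + 1 = +2
C5: 1C, 1H, 2F → 0 − 1 + 2 = +1
The most reduced carbon is C3 at 0.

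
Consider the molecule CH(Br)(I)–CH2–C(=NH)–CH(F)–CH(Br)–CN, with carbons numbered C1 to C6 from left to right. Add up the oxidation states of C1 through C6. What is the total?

Count +1 for every bond to an atom more electronegative than carbon and −1 for every bond to one less electronegative; C–C bonds are 0. Tallying each carbon:
C1: 1C, 1H, 1Br, 1I → 0 − 1 + 1 + 1 = +1
C2: 2C, 2H → 0 − 2 = -2
C3: 2C, 2N → 0 + 2 = +2
C4: 2C, 1H, 1F → 0 − 1 + 1 = 0
C5: 2C, 1H, 1Br → 0 − 1 + 1 = 0
C6: 1C, 3N → 0 + 3 = +3
Sum = +1 − 2 + 2 + 0 + 0 + 3 = +4.

+4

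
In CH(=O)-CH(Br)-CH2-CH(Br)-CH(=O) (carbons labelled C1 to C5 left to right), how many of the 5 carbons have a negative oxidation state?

1

Each bond to a more electronegative atom (O, N, halogen) counts +1, each bond to a less electronegative atom (H, metal, B, Si) counts −1, and each C–C bond counts 0. Tallying each carbon:
C1: 1C, 1H, 2O → 0 − 1 + 2 = +1
C2: 2C, 1H, 1Br → 0 − 1 + 1 = 0
C3: 2C, 2H → 0 − 2 = -2
C4: 2C, 1H, 1Br → 0 − 1 + 1 = 0
C5: 1C, 1H, 2O → 0 − 1 + 2 = +1
1 carbon (C3) meets the condition.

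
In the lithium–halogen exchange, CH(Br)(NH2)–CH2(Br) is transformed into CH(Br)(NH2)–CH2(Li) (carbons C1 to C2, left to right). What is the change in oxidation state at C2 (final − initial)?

-2

Before: C2 has 1 bond to C, 2 bonds to H, 1 bond to Br → oxidation state -1.
After: C2 has 1 bond to C, 2 bonds to H, 1 bond to Li → oxidation state -3.
Δ = -3 − (-1) = -2, so this is a reduction at C2.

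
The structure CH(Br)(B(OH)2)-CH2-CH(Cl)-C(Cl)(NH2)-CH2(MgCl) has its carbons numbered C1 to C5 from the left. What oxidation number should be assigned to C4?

C4 has one bond to C (0), one bond to C (0), one bond to Cl (+1), one bond to N (+1).
Oxidation state = 0 + 0 + 1 + 1 = +2.

+2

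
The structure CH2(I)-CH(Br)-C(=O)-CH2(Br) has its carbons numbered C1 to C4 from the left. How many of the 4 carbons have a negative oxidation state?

2

Count +1 for every bond to an atom more electronegative than carbon and −1 for every bond to one less electronegative; C–C bonds are 0. Tallying each carbon:
C1: 1C, 2H, 1I → 0 − 2 + 1 = -1
C2: 2C, 1H, 1Br → 0 − 1 + 1 = 0
C3: 2C, 2O → 0 + 2 = +2
C4: 1C, 2H, 1Br → 0 − 2 + 1 = -1
2 carbons (C1, C4) meet the condition.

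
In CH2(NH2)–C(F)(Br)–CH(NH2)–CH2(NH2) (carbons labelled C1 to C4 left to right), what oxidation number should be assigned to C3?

0

C3 has one bond to C (0), one bond to C (0), one bond to N (+1), one bond to H (-1).
Oxidation state = 0 + 0 + 1 − 1 = 0.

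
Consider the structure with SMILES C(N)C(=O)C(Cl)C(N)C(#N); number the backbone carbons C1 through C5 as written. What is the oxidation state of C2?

+2

C2 has one bond to C (0), one bond to C (0), a double bond to O (2×+1 = +2).
Oxidation state = 0 + 0 + 2 = +2.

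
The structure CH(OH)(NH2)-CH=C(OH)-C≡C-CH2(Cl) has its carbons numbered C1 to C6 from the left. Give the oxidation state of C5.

0

Bonds to more-electronegative neighbours contribute +1 each, bonds to H or metals contribute −1 each, and C–C bonds contribute 0.
C5 has a triple bond to C (3×0 = 0), one bond to C (0).
Oxidation state = 0 + 0 = 0.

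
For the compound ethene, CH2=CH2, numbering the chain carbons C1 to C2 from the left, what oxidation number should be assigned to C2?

C2 has one bond to H (-1), one bond to H (-1), a double bond to C (2×0 = 0).
Oxidation state = -1 − 1 + 0 = -2.

-2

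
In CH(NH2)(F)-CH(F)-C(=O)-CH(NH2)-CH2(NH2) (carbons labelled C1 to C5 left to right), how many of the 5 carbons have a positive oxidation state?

2

Each bond to a more electronegative atom (O, N, halogen) counts +1, each bond to a less electronegative atom (H, metal, B, Si) counts −1, and each C–C bond counts 0. Tallying each carbon:
C1: 1C, 1H, 1N, 1F → 0 − 1 + 1 + 1 = +1
C2: 2C, 1H, 1F → 0 − 1 + 1 = 0
C3: 2C, 2O → 0 + 2 = +2
C4: 2C, 1H, 1N → 0 − 1 + 1 = 0
C5: 1C, 2H, 1N → 0 − 2 + 1 = -1
2 carbons (C1, C3) meet the condition.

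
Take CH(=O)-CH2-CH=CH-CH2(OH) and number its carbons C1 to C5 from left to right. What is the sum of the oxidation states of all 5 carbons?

-4

Assign +1 per bond to O/N/halogen, −1 per bond to H or an electropositive element, and 0 per bond to carbon. Tallying each carbon:
C1: 1C, 1H, 2O → 0 − 1 + 2 = +1
C2: 2C, 2H → 0 − 2 = -2
C3: 3C, 1H → 0 − 1 = -1
C4: 3C, 1H → 0 − 1 = -1
C5: 1C, 2H, 1O → 0 − 2 + 1 = -1
Sum = +1 − 2 − 1 − 1 − 1 = -4.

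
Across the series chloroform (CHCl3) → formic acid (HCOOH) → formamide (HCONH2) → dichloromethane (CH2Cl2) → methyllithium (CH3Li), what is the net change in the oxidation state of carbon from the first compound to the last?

Carbon oxidation states along the series — chloroform: +2, formic acid: +2, formamide: +2, dichloromethane: 0, methyllithium: -4.
Net change = -4 − (+2) = -6.

-6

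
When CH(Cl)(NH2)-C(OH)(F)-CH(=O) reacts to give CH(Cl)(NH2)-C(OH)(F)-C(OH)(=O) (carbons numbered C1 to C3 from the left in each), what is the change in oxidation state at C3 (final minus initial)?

Before: C3 has 1 bond to C, 1 bond to H, 2 bonds to O → oxidation state +1.
After: C3 has 1 bond to C, 3 bonds to O → oxidation state +3.
Δ = +3 − (+1) = +2, so this is an oxidation at C3.

+2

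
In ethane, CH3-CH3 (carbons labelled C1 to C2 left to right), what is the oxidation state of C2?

-3

C2 has one bond to H (-1), one bond to H (-1), one bond to H (-1), one bond to C (0).
Oxidation state = -1 − 1 − 1 + 0 = -3.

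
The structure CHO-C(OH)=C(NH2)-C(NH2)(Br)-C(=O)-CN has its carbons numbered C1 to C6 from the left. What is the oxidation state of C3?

Each bond to a more electronegative atom (O, N, halogen) counts +1, each bond to a less electronegative atom (H, metal, B, Si) counts −1, and each C–C bond counts 0.
C3 has a double bond to C (2×0 = 0), one bond to C (0), one bond to N (+1).
Oxidation state = 0 + 0 + 1 = +1.

+1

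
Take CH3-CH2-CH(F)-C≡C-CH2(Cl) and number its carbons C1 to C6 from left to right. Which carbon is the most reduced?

Assign +1 per bond to O/N/halogen, −1 per bond to H or an electropositive element, and 0 per bond to carbon. Tallying each carbon:
C1: 1C, 3H → 0 − 3 = -3
C2: 2C, 2H → 0 − 2 = -2
C3: 2C, 1H, 1F → 0 − 1 + 1 = 0
C4: 4C → 0 = 0
C5: 4C → 0 = 0
C6: 1C, 2H, 1Cl → 0 − 2 + 1 = -1
The most reduced carbon is C1 at -3.

C1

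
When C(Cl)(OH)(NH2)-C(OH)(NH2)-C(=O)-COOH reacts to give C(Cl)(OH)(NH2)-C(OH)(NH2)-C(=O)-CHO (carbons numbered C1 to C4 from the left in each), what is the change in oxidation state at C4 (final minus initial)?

Before: C4 has 1 bond to C, 3 bonds to O → oxidation state +3.
After: C4 has 1 bond to C, 1 bond to H, 2 bonds to O → oxidation state +1.
Δ = +1 − (+3) = -2, so this is a reduction at C4.

-2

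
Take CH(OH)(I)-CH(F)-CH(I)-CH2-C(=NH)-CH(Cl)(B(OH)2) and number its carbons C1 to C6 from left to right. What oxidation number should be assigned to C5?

+2

Count +1 for every bond to an atom more electronegative than carbon and −1 for every bond to one less electronegative; C–C bonds are 0.
C5 has one bond to C (0), one bond to C (0), a double bond to N (2×+1 = +2).
Oxidation state = 0 + 0 + 2 = +2.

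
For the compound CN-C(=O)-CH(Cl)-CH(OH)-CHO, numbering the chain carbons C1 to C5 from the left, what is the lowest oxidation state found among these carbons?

Bonds to more-electronegative neighbours contribute +1 each, bonds to H or metals contribute −1 each, and C–C bonds contribute 0. Tallying each carbon:
C1: 1C, 3N → 0 + 3 = +3
C2: 2C, 2O → 0 + 2 = +2
C3: 2C, 1H, 1Cl → 0 − 1 + 1 = 0
C4: 2C, 1H, 1O → 0 − 1 + 1 = 0
C5: 1C, 1H, 2O → 0 − 1 + 2 = +1
The lowest value is 0.

0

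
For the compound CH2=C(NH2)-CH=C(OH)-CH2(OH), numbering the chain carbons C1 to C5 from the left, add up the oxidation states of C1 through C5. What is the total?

-2

Tallying each carbon's bonds:
C1: 2C, 2H → 0 − 2 = -2
C2: 3C, 1N → 0 + 1 = +1
C3: 3C, 1H → 0 − 1 = -1
C4: 3C, 1O → 0 + 1 = +1
C5: 1C, 2H, 1O → 0 − 2 + 1 = -1
Sum = -2 + 1 − 1 + 1 − 1 = -2.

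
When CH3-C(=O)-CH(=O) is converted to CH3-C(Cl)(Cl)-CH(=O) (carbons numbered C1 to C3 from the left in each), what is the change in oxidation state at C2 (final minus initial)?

0

Before: C2 has 2 bonds to C, 2 bonds to O → oxidation state +2.
After: C2 has 2 bonds to C, 2 bonds to Cl → oxidation state +2.
Δ = +2 − (+2) = 0, so no net redox change at C2.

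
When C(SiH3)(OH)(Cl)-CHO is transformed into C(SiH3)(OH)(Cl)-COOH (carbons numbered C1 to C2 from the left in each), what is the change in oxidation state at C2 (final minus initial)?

+2

Before: C2 has 1 bond to C, 1 bond to H, 2 bonds to O → oxidation state +1.
After: C2 has 1 bond to C, 3 bonds to O → oxidation state +3.
Δ = +3 − (+1) = +2, so this is an oxidation at C2.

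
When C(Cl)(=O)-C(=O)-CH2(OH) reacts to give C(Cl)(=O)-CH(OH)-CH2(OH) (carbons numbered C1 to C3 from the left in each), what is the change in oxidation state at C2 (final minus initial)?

Before: C2 has 2 bonds to C, 2 bonds to O → oxidation state +2.
After: C2 has 2 bonds to C, 1 bond to H, 1 bond to O → oxidation state 0.
Δ = 0 − (+2) = -2, so this is a reduction at C2.

-2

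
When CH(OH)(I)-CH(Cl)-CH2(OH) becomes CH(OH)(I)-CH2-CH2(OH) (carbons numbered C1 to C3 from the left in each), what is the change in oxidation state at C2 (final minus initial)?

-2

Before: C2 has 2 bonds to C, 1 bond to H, 1 bond to Cl → oxidation state 0.
After: C2 has 2 bonds to C, 2 bonds to H → oxidation state -2.
Δ = -2 − (0) = -2, so this is a reduction at C2.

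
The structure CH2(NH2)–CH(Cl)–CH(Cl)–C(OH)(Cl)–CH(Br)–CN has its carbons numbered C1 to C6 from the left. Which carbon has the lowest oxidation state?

Tallying each carbon's bonds:
C1: 1C, 2H, 1N → 0 − 2 + 1 = -1
C2: 2C, 1H, 1Cl → 0 − 1 + 1 = 0
C3: 2C, 1H, 1Cl → 0 − 1 + 1 = 0
C4: 2C, 1O, 1Cl → 0 + 1 + 1 = +2
C5: 2C, 1H, 1Br → 0 − 1 + 1 = 0
C6: 1C, 3N → 0 + 3 = +3
The most reduced carbon is C1 at -1.

C1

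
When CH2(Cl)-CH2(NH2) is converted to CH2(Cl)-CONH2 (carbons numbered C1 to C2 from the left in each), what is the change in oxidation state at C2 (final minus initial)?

+4

Before: C2 has 1 bond to C, 2 bonds to H, 1 bond to N → oxidation state -1.
After: C2 has 1 bond to C, 2 bonds to O, 1 bond to N → oxidation state +3.
Δ = +3 − (-1) = +4, so this is an oxidation at C2.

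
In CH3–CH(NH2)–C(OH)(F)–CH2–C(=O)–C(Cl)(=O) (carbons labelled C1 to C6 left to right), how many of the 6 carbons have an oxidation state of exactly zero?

1

Tallying each carbon's bonds:
C1: 1C, 3H → 0 − 3 = -3
C2: 2C, 1H, 1N → 0 − 1 + 1 = 0
C3: 2C, 1O, 1F → 0 + 1 + 1 = +2
C4: 2C, 2H → 0 − 2 = -2
C5: 2C, 2O → 0 + 2 = +2
C6: 1C, 2O, 1Cl → 0 + 2 + 1 = +3
1 carbon (C2) meets the condition.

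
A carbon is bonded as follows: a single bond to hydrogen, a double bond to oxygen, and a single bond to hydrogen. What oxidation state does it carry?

0

The carbon has one bond to H (-1), one bond to H (-1), a double bond to O (2×+1 = +2).
Oxidation state = -1 − 1 + 2 = 0.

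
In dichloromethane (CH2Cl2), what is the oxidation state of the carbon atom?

Bonds to more-electronegative neighbours contribute +1 each, bonds to H or metals contribute −1 each, and C–C bonds contribute 0.
The carbon has one bond to H (-1), one bond to H (-1), one bond to Cl (+1), one bond to Cl (+1).
Oxidation state = -1 − 1 + 1 + 1 = 0.

0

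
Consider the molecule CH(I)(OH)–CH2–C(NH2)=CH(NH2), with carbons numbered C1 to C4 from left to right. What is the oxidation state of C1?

C1 has one bond to C (0), one bond to I (+1), one bond to O (+1), one bond to H (-1).
Oxidation state = 0 + 1 + 1 − 1 = +1.

+1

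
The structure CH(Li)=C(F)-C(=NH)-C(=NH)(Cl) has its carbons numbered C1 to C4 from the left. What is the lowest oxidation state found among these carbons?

-2

Tallying each carbon's bonds:
C1: 2C, 1H, 1Li → 0 − 1 − 1 = -2
C2: 3C, 1F → 0 + 1 = +1
C3: 2C, 2N → 0 + 2 = +2
C4: 1C, 2N, 1Cl → 0 + 2 + 1 = +3
The lowest value is -2.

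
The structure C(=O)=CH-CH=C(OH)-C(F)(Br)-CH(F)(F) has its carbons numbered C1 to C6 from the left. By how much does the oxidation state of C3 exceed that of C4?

-2

C3: 3C, 1H → 0 − 1 = -1
C4: 3C, 1O → 0 + 1 = +1
Difference: -1 − (+1) = -2.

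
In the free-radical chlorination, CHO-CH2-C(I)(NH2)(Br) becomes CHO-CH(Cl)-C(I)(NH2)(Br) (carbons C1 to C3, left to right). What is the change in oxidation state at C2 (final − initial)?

+2

Before: C2 has 2 bonds to C, 2 bonds to H → oxidation state -2.
After: C2 has 2 bonds to C, 1 bond to H, 1 bond to Cl → oxidation state 0.
Δ = 0 − (-2) = +2, so this is an oxidation at C2.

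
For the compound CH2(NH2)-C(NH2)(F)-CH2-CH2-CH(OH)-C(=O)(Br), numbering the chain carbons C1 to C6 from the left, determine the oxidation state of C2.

C2 has one bond to C (0), one bond to C (0), one bond to N (+1), one bond to F (+1).
Oxidation state = 0 + 0 + 1 + 1 = +2.

+2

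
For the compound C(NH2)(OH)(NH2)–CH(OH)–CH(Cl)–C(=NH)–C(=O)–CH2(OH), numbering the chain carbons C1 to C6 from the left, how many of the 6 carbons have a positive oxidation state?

Tallying each carbon's bonds:
C1: 1C, 1O, 2N → 0 + 1 + 2 = +3
C2: 2C, 1H, 1O → 0 − 1 + 1 = 0
C3: 2C, 1H, 1Cl → 0 − 1 + 1 = 0
C4: 2C, 2N → 0 + 2 = +2
C5: 2C, 2O → 0 + 2 = +2
C6: 1C, 2H, 1O → 0 − 2 + 1 = -1
3 carbons (C1, C4, C5) meet the condition.

3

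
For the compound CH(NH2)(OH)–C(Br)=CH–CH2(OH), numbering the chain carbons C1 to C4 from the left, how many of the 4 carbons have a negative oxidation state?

Count +1 for every bond to an atom more electronegative than carbon and −1 for every bond to one less electronegative; C–C bonds are 0. Tallying each carbon:
C1: 1C, 1H, 1O, 1N → 0 − 1 + 1 + 1 = +1
C2: 3C, 1Br → 0 + 1 = +1
C3: 3C, 1H → 0 − 1 = -1
C4: 1C, 2H, 1O → 0 − 2 + 1 = -1
2 carbons (C3, C4) meet the condition.

2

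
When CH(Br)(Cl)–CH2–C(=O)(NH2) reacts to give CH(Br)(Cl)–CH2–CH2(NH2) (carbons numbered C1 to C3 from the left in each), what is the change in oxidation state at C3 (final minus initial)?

-4

Before: C3 has 1 bond to C, 2 bonds to O, 1 bond to N → oxidation state +3.
After: C3 has 1 bond to C, 2 bonds to H, 1 bond to N → oxidation state -1.
Δ = -1 − (+3) = -4, so this is a reduction at C3.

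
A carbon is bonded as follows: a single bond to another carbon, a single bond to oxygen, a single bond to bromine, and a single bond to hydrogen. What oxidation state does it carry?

The carbon has one bond to C (0), one bond to O (+1), one bond to Br (+1), one bond to H (-1).
Oxidation state = 0 + 1 + 1 − 1 = +1.

+1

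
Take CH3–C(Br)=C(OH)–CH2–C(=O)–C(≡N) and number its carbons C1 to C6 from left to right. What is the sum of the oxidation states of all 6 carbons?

+2

Tallying each carbon's bonds:
C1: 1C, 3H → 0 − 3 = -3
C2: 3C, 1Br → 0 + 1 = +1
C3: 3C, 1O → 0 + 1 = +1
C4: 2C, 2H → 0 − 2 = -2
C5: 2C, 2O → 0 + 2 = +2
C6: 1C, 3N → 0 + 3 = +3
Sum = -3 + 1 + 1 − 2 + 2 + 3 = +2.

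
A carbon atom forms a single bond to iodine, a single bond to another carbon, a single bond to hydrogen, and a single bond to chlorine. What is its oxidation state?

Count +1 for every bond to an atom more electronegative than carbon and −1 for every bond to one less electronegative; C–C bonds are 0.
The carbon has one bond to C (0), one bond to H (-1), one bond to Cl (+1), one bond to I (+1).
Oxidation state = 0 − 1 + 1 + 1 = +1.

+1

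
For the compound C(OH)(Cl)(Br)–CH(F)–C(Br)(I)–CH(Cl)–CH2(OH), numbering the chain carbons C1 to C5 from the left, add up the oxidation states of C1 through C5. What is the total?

+4

Tallying each carbon's bonds:
C1: 1C, 1O, 1Cl, 1Br → 0 + 1 + 1 + 1 = +3
C2: 2C, 1H, 1F → 0 − 1 + 1 = 0
C3: 2C, 1Br, 1I → 0 + 1 + 1 = +2
C4: 2C, 1H, 1Cl → 0 − 1 + 1 = 0
C5: 1C, 2H, 1O → 0 − 2 + 1 = -1
Sum = +3 + 0 + 2 + 0 − 1 = +4.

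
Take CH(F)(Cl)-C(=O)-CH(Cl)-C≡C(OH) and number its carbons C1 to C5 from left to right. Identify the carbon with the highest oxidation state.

C2

Tallying each carbon's bonds:
C1: 1C, 1H, 1F, 1Cl → 0 − 1 + 1 + 1 = +1
C2: 2C, 2O → 0 + 2 = +2
C3: 2C, 1H, 1Cl → 0 − 1 + 1 = 0
C4: 4C → 0 = 0
C5: 3C, 1O → 0 + 1 = +1
The most oxidised carbon is C2 at +2.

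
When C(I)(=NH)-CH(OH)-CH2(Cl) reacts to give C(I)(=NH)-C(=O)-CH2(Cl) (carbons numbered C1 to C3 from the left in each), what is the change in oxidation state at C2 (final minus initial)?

+2

Before: C2 has 2 bonds to C, 1 bond to H, 1 bond to O → oxidation state 0.
After: C2 has 2 bonds to C, 2 bonds to O → oxidation state +2.
Δ = +2 − (0) = +2, so this is an oxidation at C2.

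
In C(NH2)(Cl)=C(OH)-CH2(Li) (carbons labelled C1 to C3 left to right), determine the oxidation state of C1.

+2

Count +1 for every bond to an atom more electronegative than carbon and −1 for every bond to one less electronegative; C–C bonds are 0.
C1 has a double bond to C (2×0 = 0), one bond to N (+1), one bond to Cl (+1).
Oxidation state = 0 + 1 + 1 = +2.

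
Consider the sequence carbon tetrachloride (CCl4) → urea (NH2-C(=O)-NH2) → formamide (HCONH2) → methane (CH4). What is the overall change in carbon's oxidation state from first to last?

-8

Carbon oxidation states along the series — carbon tetrachloride: +4, urea: +4, formamide: +2, methane: -4.
Net change = -4 − (+4) = -8.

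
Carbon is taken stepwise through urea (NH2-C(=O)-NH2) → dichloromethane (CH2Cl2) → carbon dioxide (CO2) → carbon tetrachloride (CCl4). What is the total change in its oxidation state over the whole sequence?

Carbon oxidation states along the series — urea: +4, dichloromethane: 0, carbon dioxide: +4, carbon tetrachloride: +4.
Net change = +4 − (+4) = 0.

0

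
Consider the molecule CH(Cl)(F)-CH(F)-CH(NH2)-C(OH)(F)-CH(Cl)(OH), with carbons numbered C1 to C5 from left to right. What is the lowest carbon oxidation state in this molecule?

0

Each bond to a more electronegative atom (O, N, halogen) counts +1, each bond to a less electronegative atom (H, metal, B, Si) counts −1, and each C–C bond counts 0. Tallying each carbon:
C1: 1C, 1H, 1F, 1Cl → 0 − 1 + 1 + 1 = +1
C2: 2C, 1H, 1F → 0 − 1 + 1 = 0
C3: 2C, 1H, 1N → 0 − 1 + 1 = 0
C4: 2C, 1O, 1F → 0 + 1 + 1 = +2
C5: 1C, 1H, 1O, 1Cl → 0 − 1 + 1 + 1 = +1
The lowest value is 0.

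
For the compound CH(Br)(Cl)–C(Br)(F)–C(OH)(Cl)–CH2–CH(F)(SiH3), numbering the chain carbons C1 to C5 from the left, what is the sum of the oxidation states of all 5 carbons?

Count +1 for every bond to an atom more electronegative than carbon and −1 for every bond to one less electronegative; C–C bonds are 0. Tallying each carbon:
C1: 1C, 1H, 1Cl, 1Br → 0 − 1 + 1 + 1 = +1
C2: 2C, 1F, 1Br → 0 + 1 + 1 = +2
C3: 2C, 1O, 1Cl → 0 + 1 + 1 = +2
C4: 2C, 2H → 0 − 2 = -2
C5: 1C, 1H, 1F, 1Si → 0 − 1 + 1 − 1 = -1
Sum = +1 + 2 + 2 − 2 − 1 = +2.

+2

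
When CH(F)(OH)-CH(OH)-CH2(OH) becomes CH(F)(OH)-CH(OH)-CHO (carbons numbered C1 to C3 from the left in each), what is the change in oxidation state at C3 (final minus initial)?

Before: C3 has 1 bond to C, 2 bonds to H, 1 bond to O → oxidation state -1.
After: C3 has 1 bond to C, 1 bond to H, 2 bonds to O → oxidation state +1.
Δ = +1 − (-1) = +2, so this is an oxidation at C3.

+2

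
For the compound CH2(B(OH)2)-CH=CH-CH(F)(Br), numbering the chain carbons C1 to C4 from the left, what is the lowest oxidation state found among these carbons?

-3

Count +1 for every bond to an atom more electronegative than carbon and −1 for every bond to one less electronegative; C–C bonds are 0. Tallying each carbon:
C1: 1C, 2H, 1B → 0 − 2 − 1 = -3
C2: 3C, 1H → 0 − 1 = -1
C3: 3C, 1H → 0 − 1 = -1
C4: 1C, 1H, 1F, 1Br → 0 − 1 + 1 + 1 = +1
The lowest value is -3.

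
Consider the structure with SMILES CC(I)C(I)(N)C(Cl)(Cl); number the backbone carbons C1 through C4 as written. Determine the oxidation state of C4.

Each bond to a more electronegative atom (O, N, halogen) counts +1, each bond to a less electronegative atom (H, metal, B, Si) counts −1, and each C–C bond counts 0.
C4 has one bond to C (0), one bond to Cl (+1), one bond to Cl (+1), one bond to H (-1).
Oxidation state = 0 + 1 + 1 − 1 = +1.

+1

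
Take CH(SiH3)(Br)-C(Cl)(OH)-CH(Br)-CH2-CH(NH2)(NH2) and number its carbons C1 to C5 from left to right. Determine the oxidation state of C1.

-1

C1 has one bond to C (0), one bond to H (-1), one bond to Si (-1), one bond to Br (+1).
Oxidation state = 0 − 1 − 1 + 1 = -1.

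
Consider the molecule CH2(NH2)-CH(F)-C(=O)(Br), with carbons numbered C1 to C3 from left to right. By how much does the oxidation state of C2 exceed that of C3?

-3

C2: 2C, 1H, 1F → 0 − 1 + 1 = 0
C3: 1C, 2O, 1Br → 0 + 2 + 1 = +3
Difference: 0 − (+3) = -3.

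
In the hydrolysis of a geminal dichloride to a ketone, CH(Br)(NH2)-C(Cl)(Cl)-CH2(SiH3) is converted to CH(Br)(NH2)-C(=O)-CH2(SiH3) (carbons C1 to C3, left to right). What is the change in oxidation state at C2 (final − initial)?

Before: C2 has 2 bonds to C, 2 bonds to Cl → oxidation state +2.
After: C2 has 2 bonds to C, 2 bonds to O → oxidation state +2.
Δ = +2 − (+2) = 0, so no net redox change at C2.

0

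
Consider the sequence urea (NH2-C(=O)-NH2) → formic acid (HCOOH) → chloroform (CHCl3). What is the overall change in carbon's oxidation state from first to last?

-2

Carbon oxidation states along the series — urea: +4, formic acid: +2, chloroform: +2.
Net change = +2 − (+4) = -2.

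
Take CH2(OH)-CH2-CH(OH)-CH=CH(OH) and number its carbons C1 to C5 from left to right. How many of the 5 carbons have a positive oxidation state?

0

Each bond to a more electronegative atom (O, N, halogen) counts +1, each bond to a less electronegative atom (H, metal, B, Si) counts −1, and each C–C bond counts 0. Tallying each carbon:
C1: 1C, 2H, 1O → 0 − 2 + 1 = -1
C2: 2C, 2H → 0 − 2 = -2
C3: 2C, 1H, 1O → 0 − 1 + 1 = 0
C4: 3C, 1H → 0 − 1 = -1
C5: 2C, 1H, 1O → 0 − 1 + 1 = 0
0 carbons meet the condition.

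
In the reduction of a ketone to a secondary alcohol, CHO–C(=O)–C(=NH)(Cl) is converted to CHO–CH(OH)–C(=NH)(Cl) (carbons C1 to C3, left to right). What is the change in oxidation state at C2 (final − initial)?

-2

Before: C2 has 2 bonds to C, 2 bonds to O → oxidation state +2.
After: C2 has 2 bonds to C, 1 bond to H, 1 bond to O → oxidation state 0.
Δ = 0 − (+2) = -2, so this is a reduction at C2.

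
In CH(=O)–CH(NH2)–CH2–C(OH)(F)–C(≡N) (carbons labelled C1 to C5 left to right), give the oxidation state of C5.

+3

C5 has one bond to C (0), a triple bond to N (3×+1 = +3).
Oxidation state = 0 + 3 = +3.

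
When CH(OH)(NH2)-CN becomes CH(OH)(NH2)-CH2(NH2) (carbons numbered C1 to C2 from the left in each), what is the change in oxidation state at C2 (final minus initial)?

-4

Before: C2 has 1 bond to C, 3 bonds to N → oxidation state +3.
After: C2 has 1 bond to C, 2 bonds to H, 1 bond to N → oxidation state -1.
Δ = -1 − (+3) = -4, so this is a reduction at C2.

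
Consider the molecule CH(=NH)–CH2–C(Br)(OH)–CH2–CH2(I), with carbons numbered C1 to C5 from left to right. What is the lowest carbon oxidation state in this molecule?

Count +1 for every bond to an atom more electronegative than carbon and −1 for every bond to one less electronegative; C–C bonds are 0. Tallying each carbon:
C1: 1C, 1H, 2N → 0 − 1 + 2 = +1
C2: 2C, 2H → 0 − 2 = -2
C3: 2C, 1O, 1Br → 0 + 1 + 1 = +2
C4: 2C, 2H → 0 − 2 = -2
C5: 1C, 2H, 1I → 0 − 2 + 1 = -1
The lowest value is -2.

-2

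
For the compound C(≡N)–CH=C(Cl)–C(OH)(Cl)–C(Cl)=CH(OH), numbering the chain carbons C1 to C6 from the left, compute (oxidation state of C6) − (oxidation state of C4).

-2

C6: 2C, 1H, 1O → 0 − 1 + 1 = 0
C4: 2C, 1O, 1Cl → 0 + 1 + 1 = +2
Difference: 0 − (+2) = -2.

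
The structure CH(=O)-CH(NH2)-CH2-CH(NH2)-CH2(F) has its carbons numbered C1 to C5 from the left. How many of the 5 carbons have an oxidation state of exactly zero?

Bonds to more-electronegative neighbours contribute +1 each, bonds to H or metals contribute −1 each, and C–C bonds contribute 0. Tallying each carbon:
C1: 1C, 1H, 2O → 0 − 1 + 2 = +1
C2: 2C, 1H, 1N → 0 − 1 + 1 = 0
C3: 2C, 2H → 0 − 2 = -2
C4: 2C, 1H, 1N → 0 − 1 + 1 = 0
C5: 1C, 2H, 1F → 0 − 2 + 1 = -1
2 carbons (C2, C4) meet the condition.

2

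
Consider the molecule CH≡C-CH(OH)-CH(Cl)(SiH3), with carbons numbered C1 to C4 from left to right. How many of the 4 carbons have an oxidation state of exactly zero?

Bonds to more-electronegative neighbours contribute +1 each, bonds to H or metals contribute −1 each, and C–C bonds contribute 0. Tallying each carbon:
C1: 3C, 1H → 0 − 1 = -1
C2: 4C → 0 = 0
C3: 2C, 1H, 1O → 0 − 1 + 1 = 0
C4: 1C, 1H, 1Cl, 1Si → 0 − 1 + 1 − 1 = -1
2 carbons (C2, C3) meet the condition.

2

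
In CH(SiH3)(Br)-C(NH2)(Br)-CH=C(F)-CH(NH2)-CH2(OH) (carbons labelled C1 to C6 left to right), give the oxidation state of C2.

+2

C2 has one bond to C (0), one bond to C (0), one bond to N (+1), one bond to Br (+1).
Oxidation state = 0 + 0 + 1 + 1 = +2.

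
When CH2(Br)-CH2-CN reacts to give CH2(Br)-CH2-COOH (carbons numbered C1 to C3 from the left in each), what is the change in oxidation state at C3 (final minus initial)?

Before: C3 has 1 bond to C, 3 bonds to N → oxidation state +3.
After: C3 has 1 bond to C, 3 bonds to O → oxidation state +3.
Δ = +3 − (+3) = 0, so no net redox change at C3.

0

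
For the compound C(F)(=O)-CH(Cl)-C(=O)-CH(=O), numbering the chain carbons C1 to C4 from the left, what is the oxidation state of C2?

0

C2 has one bond to C (0), one bond to C (0), one bond to Cl (+1), one bond to H (-1).
Oxidation state = 0 + 0 + 1 − 1 = 0.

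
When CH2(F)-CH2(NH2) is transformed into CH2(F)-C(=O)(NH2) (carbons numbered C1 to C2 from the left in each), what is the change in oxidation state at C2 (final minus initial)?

+4

Before: C2 has 1 bond to C, 2 bonds to H, 1 bond to N → oxidation state -1.
After: C2 has 1 bond to C, 2 bonds to O, 1 bond to N → oxidation state +3.
Δ = +3 − (-1) = +4, so this is an oxidation at C2.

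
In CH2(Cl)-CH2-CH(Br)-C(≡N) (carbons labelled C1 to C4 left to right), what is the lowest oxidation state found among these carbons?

Assign +1 per bond to O/N/halogen, −1 per bond to H or an electropositive element, and 0 per bond to carbon. Tallying each carbon:
C1: 1C, 2H, 1Cl → 0 − 2 + 1 = -1
C2: 2C, 2H → 0 − 2 = -2
C3: 2C, 1H, 1Br → 0 − 1 + 1 = 0
C4: 1C, 3N → 0 + 3 = +3
The lowest value is -2.

-2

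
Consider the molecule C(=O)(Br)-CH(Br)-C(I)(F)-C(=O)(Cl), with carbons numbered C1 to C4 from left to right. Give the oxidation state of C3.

+2

Count +1 for every bond to an atom more electronegative than carbon and −1 for every bond to one less electronegative; C–C bonds are 0.
C3 has one bond to C (0), one bond to C (0), one bond to I (+1), one bond to F (+1).
Oxidation state = 0 + 0 + 1 + 1 = +2.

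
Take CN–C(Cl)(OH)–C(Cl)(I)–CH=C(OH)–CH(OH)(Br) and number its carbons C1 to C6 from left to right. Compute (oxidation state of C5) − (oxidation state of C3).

C5: 3C, 1O → 0 + 1 = +1
C3: 2C, 1Cl, 1I → 0 + 1 + 1 = +2
Difference: +1 − (+2) = -1.

-1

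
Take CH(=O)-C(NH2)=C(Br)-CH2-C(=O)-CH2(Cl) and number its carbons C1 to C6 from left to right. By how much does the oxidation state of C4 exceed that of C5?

C4: 2C, 2H → 0 − 2 = -2
C5: 2C, 2O → 0 + 2 = +2
Difference: -2 − (+2) = -4.

-4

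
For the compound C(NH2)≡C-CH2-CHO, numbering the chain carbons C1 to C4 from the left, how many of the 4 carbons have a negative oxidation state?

1

Tallying each carbon's bonds:
C1: 3C, 1N → 0 + 1 = +1
C2: 4C → 0 = 0
C3: 2C, 2H → 0 − 2 = -2
C4: 1C, 1H, 2O → 0 − 1 + 2 = +1
1 carbon (C3) meets the condition.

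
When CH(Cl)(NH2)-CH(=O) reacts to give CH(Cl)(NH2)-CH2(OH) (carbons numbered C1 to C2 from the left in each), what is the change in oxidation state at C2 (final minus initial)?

-2

Before: C2 has 1 bond to C, 1 bond to H, 2 bonds to O → oxidation state +1.
After: C2 has 1 bond to C, 2 bonds to H, 1 bond to O → oxidation state -1.
Δ = -1 − (+1) = -2, so this is a reduction at C2.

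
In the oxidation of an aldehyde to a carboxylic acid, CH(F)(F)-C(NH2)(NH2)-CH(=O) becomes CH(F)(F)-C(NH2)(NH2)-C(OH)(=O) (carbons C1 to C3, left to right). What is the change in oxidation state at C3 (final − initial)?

Before: C3 has 1 bond to C, 1 bond to H, 2 bonds to O → oxidation state +1.
After: C3 has 1 bond to C, 3 bonds to O → oxidation state +3.
Δ = +3 − (+1) = +2, so this is an oxidation at C3.

+2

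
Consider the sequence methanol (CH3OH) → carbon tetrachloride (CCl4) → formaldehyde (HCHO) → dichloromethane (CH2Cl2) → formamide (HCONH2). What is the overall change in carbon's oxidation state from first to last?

+4

Carbon oxidation states along the series — methanol: -2, carbon tetrachloride: +4, formaldehyde: 0, dichloromethane: 0, formamide: +2.
Net change = +2 − (-2) = +4.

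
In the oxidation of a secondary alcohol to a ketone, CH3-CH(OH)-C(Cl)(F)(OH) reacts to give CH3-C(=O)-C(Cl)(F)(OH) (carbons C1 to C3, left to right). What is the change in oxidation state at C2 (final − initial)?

+2

Before: C2 has 2 bonds to C, 1 bond to H, 1 bond to O → oxidation state 0.
After: C2 has 2 bonds to C, 2 bonds to O → oxidation state +2.
Δ = +2 − (0) = +2, so this is an oxidation at C2.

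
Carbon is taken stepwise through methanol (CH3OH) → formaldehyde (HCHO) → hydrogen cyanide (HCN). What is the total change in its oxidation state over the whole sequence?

+4

Carbon oxidation states along the series — methanol: -2, formaldehyde: 0, hydrogen cyanide: +2.
Net change = +2 − (-2) = +4.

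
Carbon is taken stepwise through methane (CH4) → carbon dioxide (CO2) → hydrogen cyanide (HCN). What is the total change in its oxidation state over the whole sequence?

+6

Carbon oxidation states along the series — methane: -4, carbon dioxide: +4, hydrogen cyanide: +2.
Net change = +2 − (-4) = +6.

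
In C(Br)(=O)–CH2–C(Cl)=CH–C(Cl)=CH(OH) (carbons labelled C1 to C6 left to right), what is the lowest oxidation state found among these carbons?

Tallying each carbon's bonds:
C1: 1C, 2O, 1Br → 0 + 2 + 1 = +3
C2: 2C, 2H → 0 − 2 = -2
C3: 3C, 1Cl → 0 + 1 = +1
C4: 3C, 1H → 0 − 1 = -1
C5: 3C, 1Cl → 0 + 1 = +1
C6: 2C, 1H, 1O → 0 − 1 + 1 = 0
The lowest value is -2.

-2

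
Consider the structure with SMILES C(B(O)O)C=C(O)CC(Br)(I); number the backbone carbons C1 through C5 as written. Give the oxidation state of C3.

+1

Assign +1 per bond to O/N/halogen, −1 per bond to H or an electropositive element, and 0 per bond to carbon.
C3 has a double bond to C (2×0 = 0), one bond to C (0), one bond to O (+1).
Oxidation state = 0 + 0 + 1 = +1.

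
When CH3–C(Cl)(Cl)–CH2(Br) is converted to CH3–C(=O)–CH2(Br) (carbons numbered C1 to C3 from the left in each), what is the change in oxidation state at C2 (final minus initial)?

0

Before: C2 has 2 bonds to C, 2 bonds to Cl → oxidation state +2.
After: C2 has 2 bonds to C, 2 bonds to O → oxidation state +2.
Δ = +2 − (+2) = 0, so no net redox change at C2.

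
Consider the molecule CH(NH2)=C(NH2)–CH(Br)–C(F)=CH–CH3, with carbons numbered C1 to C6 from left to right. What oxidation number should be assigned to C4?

+1

C4 has one bond to C (0), a double bond to C (2×0 = 0), one bond to F (+1).
Oxidation state = 0 + 0 + 1 = +1.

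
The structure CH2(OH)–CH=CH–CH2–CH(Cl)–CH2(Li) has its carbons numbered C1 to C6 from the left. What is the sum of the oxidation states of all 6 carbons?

-8

Bonds to more-electronegative neighbours contribute +1 each, bonds to H or metals contribute −1 each, and C–C bonds contribute 0. Tallying each carbon:
C1: 1C, 2H, 1O → 0 − 2 + 1 = -1
C2: 3C, 1H → 0 − 1 = -1
C3: 3C, 1H → 0 − 1 = -1
C4: 2C, 2H → 0 − 2 = -2
C5: 2C, 1H, 1Cl → 0 − 1 + 1 = 0
C6: 1C, 2H, 1Li → 0 − 2 − 1 = -3
Sum = -1 − 1 − 1 − 2 + 0 − 3 = -8.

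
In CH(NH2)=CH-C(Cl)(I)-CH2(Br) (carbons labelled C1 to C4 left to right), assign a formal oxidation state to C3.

C3 has one bond to C (0), one bond to C (0), one bond to Cl (+1), one bond to I (+1).
Oxidation state = 0 + 0 + 1 + 1 = +2.

+2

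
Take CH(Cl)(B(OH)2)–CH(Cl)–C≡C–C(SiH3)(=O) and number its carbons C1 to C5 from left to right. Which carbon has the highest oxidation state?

C5

Tallying each carbon's bonds:
C1: 1C, 1H, 1Cl, 1B → 0 − 1 + 1 − 1 = -1
C2: 2C, 1H, 1Cl → 0 − 1 + 1 = 0
C3: 4C → 0 = 0
C4: 4C → 0 = 0
C5: 1C, 2O, 1Si → 0 + 2 − 1 = +1
The most oxidised carbon is C5 at +1.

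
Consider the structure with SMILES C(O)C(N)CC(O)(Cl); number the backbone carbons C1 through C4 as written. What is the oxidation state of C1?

C1 has one bond to C (0), one bond to O (+1), one bond to H (-1), one bond to H (-1).
Oxidation state = 0 + 1 − 1 − 1 = -1.

-1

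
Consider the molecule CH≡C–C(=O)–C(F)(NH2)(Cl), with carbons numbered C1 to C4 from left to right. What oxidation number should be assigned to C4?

Bonds to more-electronegative neighbours contribute +1 each, bonds to H or metals contribute −1 each, and C–C bonds contribute 0.
C4 has one bond to C (0), one bond to F (+1), one bond to N (+1), one bond to Cl (+1).
Oxidation state = 0 + 1 + 1 + 1 = +3.

+3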